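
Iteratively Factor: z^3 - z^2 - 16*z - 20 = (z + 2)*(z^2 - 3*z - 10) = (z - 5)*(z + 2)*(z + 2)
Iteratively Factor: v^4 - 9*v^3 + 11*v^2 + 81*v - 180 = (v - 5)*(v^3 - 4*v^2 - 9*v + 36) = (v - 5)*(v - 3)*(v^2 - v - 12) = (v - 5)*(v - 3)*(v + 3)*(v - 4)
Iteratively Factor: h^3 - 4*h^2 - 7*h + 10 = (h - 5)*(h^2 + h - 2) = (h - 5)*(h - 1)*(h + 2)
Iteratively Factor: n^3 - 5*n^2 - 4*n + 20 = (n - 5)*(n^2 - 4) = (n - 5)*(n + 2)*(n - 2)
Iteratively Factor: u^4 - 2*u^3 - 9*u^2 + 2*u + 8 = (u - 1)*(u^3 - u^2 - 10*u - 8) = (u - 4)*(u - 1)*(u^2 + 3*u + 2) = (u - 4)*(u - 1)*(u + 1)*(u + 2)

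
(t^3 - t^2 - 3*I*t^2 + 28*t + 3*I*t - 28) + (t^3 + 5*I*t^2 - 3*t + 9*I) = 2*t^3 - t^2 + 2*I*t^2 + 25*t + 3*I*t - 28 + 9*I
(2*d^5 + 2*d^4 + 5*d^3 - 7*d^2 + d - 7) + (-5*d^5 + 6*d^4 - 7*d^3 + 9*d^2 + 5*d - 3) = -3*d^5 + 8*d^4 - 2*d^3 + 2*d^2 + 6*d - 10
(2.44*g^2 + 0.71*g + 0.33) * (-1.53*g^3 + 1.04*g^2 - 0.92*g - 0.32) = -3.7332*g^5 + 1.4513*g^4 - 2.0113*g^3 - 1.0908*g^2 - 0.5308*g - 0.1056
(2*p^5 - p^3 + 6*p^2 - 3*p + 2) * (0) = 0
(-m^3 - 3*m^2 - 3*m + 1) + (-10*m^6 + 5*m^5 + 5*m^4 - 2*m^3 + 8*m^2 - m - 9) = -10*m^6 + 5*m^5 + 5*m^4 - 3*m^3 + 5*m^2 - 4*m - 8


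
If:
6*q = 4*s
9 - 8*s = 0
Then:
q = 3/4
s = 9/8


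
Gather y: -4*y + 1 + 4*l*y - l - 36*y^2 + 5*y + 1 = -l - 36*y^2 + y*(4*l + 1) + 2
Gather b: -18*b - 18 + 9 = -18*b - 9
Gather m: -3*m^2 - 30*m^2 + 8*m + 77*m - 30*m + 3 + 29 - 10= -33*m^2 + 55*m + 22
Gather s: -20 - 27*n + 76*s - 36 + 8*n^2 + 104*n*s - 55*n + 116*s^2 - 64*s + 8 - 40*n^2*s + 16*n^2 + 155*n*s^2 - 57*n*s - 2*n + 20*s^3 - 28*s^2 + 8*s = 24*n^2 - 84*n + 20*s^3 + s^2*(155*n + 88) + s*(-40*n^2 + 47*n + 20) - 48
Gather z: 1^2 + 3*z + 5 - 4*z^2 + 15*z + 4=-4*z^2 + 18*z + 10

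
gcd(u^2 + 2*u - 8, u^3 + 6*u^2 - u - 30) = u - 2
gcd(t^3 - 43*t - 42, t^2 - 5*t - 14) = t - 7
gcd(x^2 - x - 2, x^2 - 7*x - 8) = x + 1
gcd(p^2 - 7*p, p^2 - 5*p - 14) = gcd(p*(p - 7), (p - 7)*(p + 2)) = p - 7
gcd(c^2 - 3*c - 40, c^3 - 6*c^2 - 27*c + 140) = c + 5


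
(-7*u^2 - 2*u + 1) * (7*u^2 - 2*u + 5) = -49*u^4 - 24*u^2 - 12*u + 5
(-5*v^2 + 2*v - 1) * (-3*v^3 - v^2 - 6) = 15*v^5 - v^4 + v^3 + 31*v^2 - 12*v + 6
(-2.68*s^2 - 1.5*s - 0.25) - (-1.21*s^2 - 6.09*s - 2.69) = -1.47*s^2 + 4.59*s + 2.44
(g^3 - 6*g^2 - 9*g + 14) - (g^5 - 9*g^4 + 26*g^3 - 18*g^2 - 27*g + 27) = -g^5 + 9*g^4 - 25*g^3 + 12*g^2 + 18*g - 13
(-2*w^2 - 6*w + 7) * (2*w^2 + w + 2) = -4*w^4 - 14*w^3 + 4*w^2 - 5*w + 14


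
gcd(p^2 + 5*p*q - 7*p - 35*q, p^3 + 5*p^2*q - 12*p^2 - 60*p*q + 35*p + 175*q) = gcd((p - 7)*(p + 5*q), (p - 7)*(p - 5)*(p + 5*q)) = p^2 + 5*p*q - 7*p - 35*q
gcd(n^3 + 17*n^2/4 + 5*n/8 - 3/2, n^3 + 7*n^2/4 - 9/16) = n^2 + n/4 - 3/8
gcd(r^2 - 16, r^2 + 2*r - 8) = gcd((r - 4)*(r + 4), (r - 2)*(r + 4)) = r + 4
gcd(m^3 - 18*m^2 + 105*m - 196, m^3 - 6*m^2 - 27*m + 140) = m^2 - 11*m + 28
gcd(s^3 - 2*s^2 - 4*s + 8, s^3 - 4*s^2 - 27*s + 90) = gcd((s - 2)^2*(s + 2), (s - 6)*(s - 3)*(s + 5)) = 1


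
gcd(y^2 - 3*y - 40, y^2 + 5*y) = y + 5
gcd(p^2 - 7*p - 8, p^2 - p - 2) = p + 1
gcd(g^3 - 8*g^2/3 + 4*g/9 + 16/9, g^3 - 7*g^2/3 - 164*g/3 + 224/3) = g - 4/3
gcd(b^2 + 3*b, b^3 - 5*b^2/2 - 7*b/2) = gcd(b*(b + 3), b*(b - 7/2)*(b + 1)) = b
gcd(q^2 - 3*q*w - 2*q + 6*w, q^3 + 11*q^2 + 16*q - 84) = q - 2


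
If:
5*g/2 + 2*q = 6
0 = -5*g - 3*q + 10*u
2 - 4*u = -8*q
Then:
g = 32/15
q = 1/3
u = 7/6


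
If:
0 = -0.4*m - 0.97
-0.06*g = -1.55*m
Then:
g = -62.65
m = -2.42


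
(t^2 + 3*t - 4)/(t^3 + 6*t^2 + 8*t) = (t - 1)/(t*(t + 2))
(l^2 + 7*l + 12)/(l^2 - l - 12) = (l + 4)/(l - 4)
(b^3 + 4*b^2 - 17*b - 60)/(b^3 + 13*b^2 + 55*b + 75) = (b - 4)/(b + 5)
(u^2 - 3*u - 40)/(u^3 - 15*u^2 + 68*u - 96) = (u + 5)/(u^2 - 7*u + 12)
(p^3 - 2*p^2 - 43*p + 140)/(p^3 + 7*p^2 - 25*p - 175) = (p - 4)/(p + 5)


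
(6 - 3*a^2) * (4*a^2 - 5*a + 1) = -12*a^4 + 15*a^3 + 21*a^2 - 30*a + 6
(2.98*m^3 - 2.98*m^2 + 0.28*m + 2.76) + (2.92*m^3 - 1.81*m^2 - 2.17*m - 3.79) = 5.9*m^3 - 4.79*m^2 - 1.89*m - 1.03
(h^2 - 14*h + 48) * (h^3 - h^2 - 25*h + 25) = h^5 - 15*h^4 + 37*h^3 + 327*h^2 - 1550*h + 1200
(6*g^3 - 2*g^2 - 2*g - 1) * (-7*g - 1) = -42*g^4 + 8*g^3 + 16*g^2 + 9*g + 1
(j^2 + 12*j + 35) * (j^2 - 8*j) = j^4 + 4*j^3 - 61*j^2 - 280*j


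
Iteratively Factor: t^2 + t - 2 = (t - 1)*(t + 2)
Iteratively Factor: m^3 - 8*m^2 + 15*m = (m - 3)*(m^2 - 5*m) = m*(m - 3)*(m - 5)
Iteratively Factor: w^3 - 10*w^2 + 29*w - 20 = (w - 1)*(w^2 - 9*w + 20) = (w - 5)*(w - 1)*(w - 4)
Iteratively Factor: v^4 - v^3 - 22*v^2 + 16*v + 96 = (v - 4)*(v^3 + 3*v^2 - 10*v - 24) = (v - 4)*(v + 2)*(v^2 + v - 12) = (v - 4)*(v + 2)*(v + 4)*(v - 3)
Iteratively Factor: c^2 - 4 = (c - 2)*(c + 2)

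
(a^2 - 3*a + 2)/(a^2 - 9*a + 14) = (a - 1)/(a - 7)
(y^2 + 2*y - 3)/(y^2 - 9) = (y - 1)/(y - 3)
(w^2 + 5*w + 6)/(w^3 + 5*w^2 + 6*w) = 1/w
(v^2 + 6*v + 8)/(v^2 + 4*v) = (v + 2)/v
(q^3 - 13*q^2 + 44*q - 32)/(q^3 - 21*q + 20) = (q - 8)/(q + 5)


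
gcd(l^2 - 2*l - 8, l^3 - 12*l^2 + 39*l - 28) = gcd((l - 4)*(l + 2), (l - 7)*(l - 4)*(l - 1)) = l - 4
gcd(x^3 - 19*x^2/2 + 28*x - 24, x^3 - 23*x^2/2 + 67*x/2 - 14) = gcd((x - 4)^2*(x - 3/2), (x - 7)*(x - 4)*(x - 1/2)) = x - 4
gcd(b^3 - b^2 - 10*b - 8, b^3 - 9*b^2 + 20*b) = b - 4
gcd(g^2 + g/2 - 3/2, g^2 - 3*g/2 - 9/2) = g + 3/2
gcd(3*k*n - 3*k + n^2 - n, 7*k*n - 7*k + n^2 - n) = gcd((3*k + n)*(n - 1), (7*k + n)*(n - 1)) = n - 1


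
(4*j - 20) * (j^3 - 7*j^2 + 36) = 4*j^4 - 48*j^3 + 140*j^2 + 144*j - 720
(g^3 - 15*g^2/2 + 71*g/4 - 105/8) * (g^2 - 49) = g^5 - 15*g^4/2 - 125*g^3/4 + 2835*g^2/8 - 3479*g/4 + 5145/8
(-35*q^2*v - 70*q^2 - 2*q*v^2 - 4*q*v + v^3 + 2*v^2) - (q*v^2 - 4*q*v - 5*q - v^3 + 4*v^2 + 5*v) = -35*q^2*v - 70*q^2 - 3*q*v^2 + 5*q + 2*v^3 - 2*v^2 - 5*v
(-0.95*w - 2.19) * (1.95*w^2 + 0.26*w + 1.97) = -1.8525*w^3 - 4.5175*w^2 - 2.4409*w - 4.3143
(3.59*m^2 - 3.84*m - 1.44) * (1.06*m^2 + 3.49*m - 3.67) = 3.8054*m^4 + 8.4587*m^3 - 28.1033*m^2 + 9.0672*m + 5.2848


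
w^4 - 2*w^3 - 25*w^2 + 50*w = w*(w - 5)*(w - 2)*(w + 5)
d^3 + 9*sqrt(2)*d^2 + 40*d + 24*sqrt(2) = (d + sqrt(2))*(d + 2*sqrt(2))*(d + 6*sqrt(2))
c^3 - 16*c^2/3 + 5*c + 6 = (c - 3)^2*(c + 2/3)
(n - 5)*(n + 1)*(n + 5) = n^3 + n^2 - 25*n - 25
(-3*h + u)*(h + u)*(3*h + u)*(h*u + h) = -9*h^4*u - 9*h^4 - 9*h^3*u^2 - 9*h^3*u + h^2*u^3 + h^2*u^2 + h*u^4 + h*u^3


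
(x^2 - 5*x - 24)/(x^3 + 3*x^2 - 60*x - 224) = (x + 3)/(x^2 + 11*x + 28)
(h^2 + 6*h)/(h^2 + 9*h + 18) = h/(h + 3)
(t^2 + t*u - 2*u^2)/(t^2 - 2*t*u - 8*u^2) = (t - u)/(t - 4*u)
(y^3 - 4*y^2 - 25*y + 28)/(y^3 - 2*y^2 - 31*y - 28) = (y - 1)/(y + 1)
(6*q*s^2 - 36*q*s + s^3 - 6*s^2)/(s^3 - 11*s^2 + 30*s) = (6*q + s)/(s - 5)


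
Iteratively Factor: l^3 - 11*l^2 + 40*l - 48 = (l - 3)*(l^2 - 8*l + 16) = (l - 4)*(l - 3)*(l - 4)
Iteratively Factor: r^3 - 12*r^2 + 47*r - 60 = (r - 4)*(r^2 - 8*r + 15) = (r - 4)*(r - 3)*(r - 5)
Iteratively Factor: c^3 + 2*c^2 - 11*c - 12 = (c - 3)*(c^2 + 5*c + 4) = (c - 3)*(c + 4)*(c + 1)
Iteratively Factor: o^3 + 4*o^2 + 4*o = (o + 2)*(o^2 + 2*o) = (o + 2)^2*(o)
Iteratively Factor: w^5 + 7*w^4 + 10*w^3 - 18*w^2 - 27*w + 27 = (w + 3)*(w^4 + 4*w^3 - 2*w^2 - 12*w + 9) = (w - 1)*(w + 3)*(w^3 + 5*w^2 + 3*w - 9) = (w - 1)*(w + 3)^2*(w^2 + 2*w - 3) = (w - 1)^2*(w + 3)^2*(w + 3)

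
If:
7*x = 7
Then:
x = 1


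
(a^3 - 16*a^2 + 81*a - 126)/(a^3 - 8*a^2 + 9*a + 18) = (a - 7)/(a + 1)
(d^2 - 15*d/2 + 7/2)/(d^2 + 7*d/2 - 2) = (d - 7)/(d + 4)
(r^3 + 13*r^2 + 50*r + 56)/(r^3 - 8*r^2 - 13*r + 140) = (r^2 + 9*r + 14)/(r^2 - 12*r + 35)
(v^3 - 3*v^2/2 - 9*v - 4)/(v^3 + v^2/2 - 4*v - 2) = (v - 4)/(v - 2)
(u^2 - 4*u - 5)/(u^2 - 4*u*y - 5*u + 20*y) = (-u - 1)/(-u + 4*y)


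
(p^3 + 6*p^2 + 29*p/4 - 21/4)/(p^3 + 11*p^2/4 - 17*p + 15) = (4*p^3 + 24*p^2 + 29*p - 21)/(4*p^3 + 11*p^2 - 68*p + 60)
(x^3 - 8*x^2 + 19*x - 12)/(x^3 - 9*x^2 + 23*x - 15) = (x - 4)/(x - 5)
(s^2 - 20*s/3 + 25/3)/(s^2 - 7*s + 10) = (s - 5/3)/(s - 2)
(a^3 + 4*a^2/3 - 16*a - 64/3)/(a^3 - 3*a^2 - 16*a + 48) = (a + 4/3)/(a - 3)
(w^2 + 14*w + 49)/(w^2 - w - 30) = (w^2 + 14*w + 49)/(w^2 - w - 30)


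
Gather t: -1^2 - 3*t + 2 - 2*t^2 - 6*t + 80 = -2*t^2 - 9*t + 81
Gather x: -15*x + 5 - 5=-15*x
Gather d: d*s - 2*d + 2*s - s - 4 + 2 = d*(s - 2) + s - 2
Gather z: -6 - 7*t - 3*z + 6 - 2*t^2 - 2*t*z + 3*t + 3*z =-2*t^2 - 2*t*z - 4*t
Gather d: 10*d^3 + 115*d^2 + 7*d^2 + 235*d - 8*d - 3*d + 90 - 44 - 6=10*d^3 + 122*d^2 + 224*d + 40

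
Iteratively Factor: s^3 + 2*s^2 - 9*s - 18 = (s + 2)*(s^2 - 9) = (s + 2)*(s + 3)*(s - 3)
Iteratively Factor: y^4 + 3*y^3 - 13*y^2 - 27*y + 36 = (y + 4)*(y^3 - y^2 - 9*y + 9) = (y - 3)*(y + 4)*(y^2 + 2*y - 3) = (y - 3)*(y + 3)*(y + 4)*(y - 1)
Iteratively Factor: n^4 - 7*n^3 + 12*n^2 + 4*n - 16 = (n - 4)*(n^3 - 3*n^2 + 4) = (n - 4)*(n + 1)*(n^2 - 4*n + 4) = (n - 4)*(n - 2)*(n + 1)*(n - 2)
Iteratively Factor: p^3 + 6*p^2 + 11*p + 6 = (p + 2)*(p^2 + 4*p + 3) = (p + 1)*(p + 2)*(p + 3)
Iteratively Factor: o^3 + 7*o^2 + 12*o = (o + 4)*(o^2 + 3*o) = o*(o + 4)*(o + 3)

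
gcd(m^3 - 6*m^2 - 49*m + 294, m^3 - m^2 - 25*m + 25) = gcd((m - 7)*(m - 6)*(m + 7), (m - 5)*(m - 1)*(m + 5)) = 1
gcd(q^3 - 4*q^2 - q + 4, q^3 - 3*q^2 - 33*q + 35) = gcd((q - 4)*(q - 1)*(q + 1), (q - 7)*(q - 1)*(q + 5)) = q - 1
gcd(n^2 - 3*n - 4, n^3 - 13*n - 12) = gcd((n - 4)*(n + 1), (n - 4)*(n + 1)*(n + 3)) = n^2 - 3*n - 4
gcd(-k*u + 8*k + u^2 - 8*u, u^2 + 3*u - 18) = 1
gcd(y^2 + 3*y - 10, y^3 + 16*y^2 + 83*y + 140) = y + 5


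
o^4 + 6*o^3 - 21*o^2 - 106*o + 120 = (o - 4)*(o - 1)*(o + 5)*(o + 6)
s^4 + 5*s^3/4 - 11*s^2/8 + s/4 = s*(s - 1/2)*(s - 1/4)*(s + 2)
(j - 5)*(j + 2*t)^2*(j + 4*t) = j^4 + 8*j^3*t - 5*j^3 + 20*j^2*t^2 - 40*j^2*t + 16*j*t^3 - 100*j*t^2 - 80*t^3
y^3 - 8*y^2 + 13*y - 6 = (y - 6)*(y - 1)^2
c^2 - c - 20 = (c - 5)*(c + 4)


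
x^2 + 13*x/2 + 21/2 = (x + 3)*(x + 7/2)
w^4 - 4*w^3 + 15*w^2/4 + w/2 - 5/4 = (w - 5/2)*(w - 1)^2*(w + 1/2)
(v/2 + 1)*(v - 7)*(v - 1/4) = v^3/2 - 21*v^2/8 - 51*v/8 + 7/4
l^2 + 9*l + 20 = (l + 4)*(l + 5)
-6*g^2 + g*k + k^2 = (-2*g + k)*(3*g + k)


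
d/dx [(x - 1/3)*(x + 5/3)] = 2*x + 4/3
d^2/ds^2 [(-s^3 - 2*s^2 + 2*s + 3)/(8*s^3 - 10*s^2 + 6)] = (-52*s^6 + 96*s^5 + 240*s^4 - 277*s^3 - 9*s^2 - 45*s + 27)/(64*s^9 - 240*s^8 + 300*s^7 + 19*s^6 - 360*s^5 + 225*s^4 + 108*s^3 - 135*s^2 + 27)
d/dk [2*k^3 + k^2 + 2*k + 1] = 6*k^2 + 2*k + 2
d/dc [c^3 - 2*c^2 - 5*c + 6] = 3*c^2 - 4*c - 5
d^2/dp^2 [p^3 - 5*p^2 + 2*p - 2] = 6*p - 10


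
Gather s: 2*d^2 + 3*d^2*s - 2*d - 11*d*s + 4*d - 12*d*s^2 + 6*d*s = 2*d^2 - 12*d*s^2 + 2*d + s*(3*d^2 - 5*d)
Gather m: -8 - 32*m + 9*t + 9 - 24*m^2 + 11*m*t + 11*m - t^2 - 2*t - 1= -24*m^2 + m*(11*t - 21) - t^2 + 7*t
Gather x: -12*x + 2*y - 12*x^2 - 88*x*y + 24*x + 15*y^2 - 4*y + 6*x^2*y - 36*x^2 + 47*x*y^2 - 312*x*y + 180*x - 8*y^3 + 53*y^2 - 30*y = x^2*(6*y - 48) + x*(47*y^2 - 400*y + 192) - 8*y^3 + 68*y^2 - 32*y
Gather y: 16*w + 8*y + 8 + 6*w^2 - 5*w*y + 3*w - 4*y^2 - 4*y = 6*w^2 + 19*w - 4*y^2 + y*(4 - 5*w) + 8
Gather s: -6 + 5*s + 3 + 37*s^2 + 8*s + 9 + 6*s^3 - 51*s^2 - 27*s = 6*s^3 - 14*s^2 - 14*s + 6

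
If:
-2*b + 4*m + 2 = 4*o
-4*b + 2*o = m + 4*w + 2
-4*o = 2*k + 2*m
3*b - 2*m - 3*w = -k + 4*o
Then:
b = -w - 4/13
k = 2*w + 4/13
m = -w - 7/13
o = 3/26 - w/2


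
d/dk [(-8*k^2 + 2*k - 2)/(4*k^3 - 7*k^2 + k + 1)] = 2*(16*k^4 - 8*k^3 + 15*k^2 - 22*k + 2)/(16*k^6 - 56*k^5 + 57*k^4 - 6*k^3 - 13*k^2 + 2*k + 1)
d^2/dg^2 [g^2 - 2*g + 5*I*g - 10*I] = 2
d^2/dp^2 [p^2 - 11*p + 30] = 2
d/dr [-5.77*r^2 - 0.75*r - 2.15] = -11.54*r - 0.75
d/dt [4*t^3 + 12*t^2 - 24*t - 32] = 12*t^2 + 24*t - 24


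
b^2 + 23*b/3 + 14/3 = (b + 2/3)*(b + 7)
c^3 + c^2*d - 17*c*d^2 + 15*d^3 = (c - 3*d)*(c - d)*(c + 5*d)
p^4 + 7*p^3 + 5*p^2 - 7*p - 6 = (p - 1)*(p + 1)^2*(p + 6)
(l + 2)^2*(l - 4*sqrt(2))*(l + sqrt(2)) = l^4 - 3*sqrt(2)*l^3 + 4*l^3 - 12*sqrt(2)*l^2 - 4*l^2 - 32*l - 12*sqrt(2)*l - 32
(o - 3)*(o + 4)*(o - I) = o^3 + o^2 - I*o^2 - 12*o - I*o + 12*I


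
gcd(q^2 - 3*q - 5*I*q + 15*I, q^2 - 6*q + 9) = q - 3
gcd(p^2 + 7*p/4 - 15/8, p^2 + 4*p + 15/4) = p + 5/2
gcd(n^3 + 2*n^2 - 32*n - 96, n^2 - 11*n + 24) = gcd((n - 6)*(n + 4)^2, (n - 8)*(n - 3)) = 1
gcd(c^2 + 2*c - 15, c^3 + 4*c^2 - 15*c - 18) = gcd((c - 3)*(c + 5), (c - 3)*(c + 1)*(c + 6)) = c - 3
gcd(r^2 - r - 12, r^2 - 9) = r + 3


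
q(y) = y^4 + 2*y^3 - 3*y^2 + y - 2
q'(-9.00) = -2375.00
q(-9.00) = 4849.00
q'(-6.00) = -611.00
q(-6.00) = 748.00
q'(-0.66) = 6.42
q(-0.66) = -4.35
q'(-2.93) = -30.53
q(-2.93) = -7.29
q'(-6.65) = -870.08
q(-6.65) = 1226.15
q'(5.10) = 657.06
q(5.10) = 866.89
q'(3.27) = 185.40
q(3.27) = 153.46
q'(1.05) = 5.95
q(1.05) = -0.73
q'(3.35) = 198.62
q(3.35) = 168.82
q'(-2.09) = 3.23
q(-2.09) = -16.37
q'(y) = 4*y^3 + 6*y^2 - 6*y + 1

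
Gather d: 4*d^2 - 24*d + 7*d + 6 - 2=4*d^2 - 17*d + 4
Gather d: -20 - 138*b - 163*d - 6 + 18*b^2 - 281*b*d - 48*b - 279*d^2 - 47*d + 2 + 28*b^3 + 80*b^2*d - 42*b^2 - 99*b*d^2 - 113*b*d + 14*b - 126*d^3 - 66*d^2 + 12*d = 28*b^3 - 24*b^2 - 172*b - 126*d^3 + d^2*(-99*b - 345) + d*(80*b^2 - 394*b - 198) - 24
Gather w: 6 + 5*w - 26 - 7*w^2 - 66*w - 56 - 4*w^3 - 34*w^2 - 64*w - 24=-4*w^3 - 41*w^2 - 125*w - 100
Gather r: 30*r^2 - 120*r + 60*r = 30*r^2 - 60*r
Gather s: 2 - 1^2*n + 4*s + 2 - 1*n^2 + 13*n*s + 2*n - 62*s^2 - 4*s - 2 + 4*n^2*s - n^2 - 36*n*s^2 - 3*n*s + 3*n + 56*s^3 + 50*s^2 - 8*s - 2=-2*n^2 + 4*n + 56*s^3 + s^2*(-36*n - 12) + s*(4*n^2 + 10*n - 8)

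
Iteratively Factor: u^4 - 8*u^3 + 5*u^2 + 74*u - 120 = (u - 4)*(u^3 - 4*u^2 - 11*u + 30) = (u - 5)*(u - 4)*(u^2 + u - 6) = (u - 5)*(u - 4)*(u - 2)*(u + 3)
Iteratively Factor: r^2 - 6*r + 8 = (r - 4)*(r - 2)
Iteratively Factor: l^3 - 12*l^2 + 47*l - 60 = (l - 4)*(l^2 - 8*l + 15) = (l - 5)*(l - 4)*(l - 3)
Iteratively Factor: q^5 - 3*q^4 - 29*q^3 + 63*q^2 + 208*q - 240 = (q + 3)*(q^4 - 6*q^3 - 11*q^2 + 96*q - 80) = (q - 4)*(q + 3)*(q^3 - 2*q^2 - 19*q + 20) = (q - 5)*(q - 4)*(q + 3)*(q^2 + 3*q - 4) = (q - 5)*(q - 4)*(q - 1)*(q + 3)*(q + 4)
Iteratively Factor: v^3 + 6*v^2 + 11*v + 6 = (v + 2)*(v^2 + 4*v + 3) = (v + 2)*(v + 3)*(v + 1)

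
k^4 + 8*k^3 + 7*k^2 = k^2*(k + 1)*(k + 7)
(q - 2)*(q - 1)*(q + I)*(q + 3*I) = q^4 - 3*q^3 + 4*I*q^3 - q^2 - 12*I*q^2 + 9*q + 8*I*q - 6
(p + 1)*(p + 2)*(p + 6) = p^3 + 9*p^2 + 20*p + 12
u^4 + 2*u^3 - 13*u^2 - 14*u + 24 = (u - 3)*(u - 1)*(u + 2)*(u + 4)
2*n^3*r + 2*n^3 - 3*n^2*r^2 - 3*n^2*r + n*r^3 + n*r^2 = (-2*n + r)*(-n + r)*(n*r + n)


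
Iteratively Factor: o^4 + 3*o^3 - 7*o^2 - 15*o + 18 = (o + 3)*(o^3 - 7*o + 6) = (o - 1)*(o + 3)*(o^2 + o - 6) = (o - 1)*(o + 3)^2*(o - 2)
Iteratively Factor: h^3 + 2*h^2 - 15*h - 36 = (h + 3)*(h^2 - h - 12) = (h + 3)^2*(h - 4)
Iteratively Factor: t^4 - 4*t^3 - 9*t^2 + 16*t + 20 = (t - 2)*(t^3 - 2*t^2 - 13*t - 10) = (t - 5)*(t - 2)*(t^2 + 3*t + 2) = (t - 5)*(t - 2)*(t + 2)*(t + 1)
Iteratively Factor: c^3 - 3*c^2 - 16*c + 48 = (c + 4)*(c^2 - 7*c + 12) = (c - 4)*(c + 4)*(c - 3)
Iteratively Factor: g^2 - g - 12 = (g + 3)*(g - 4)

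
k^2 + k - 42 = (k - 6)*(k + 7)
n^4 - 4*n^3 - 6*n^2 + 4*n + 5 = (n - 5)*(n - 1)*(n + 1)^2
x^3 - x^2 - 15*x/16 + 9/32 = (x - 3/2)*(x - 1/4)*(x + 3/4)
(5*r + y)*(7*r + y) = 35*r^2 + 12*r*y + y^2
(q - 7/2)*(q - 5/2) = q^2 - 6*q + 35/4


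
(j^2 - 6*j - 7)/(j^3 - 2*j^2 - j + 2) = (j - 7)/(j^2 - 3*j + 2)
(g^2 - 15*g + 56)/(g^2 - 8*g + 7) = (g - 8)/(g - 1)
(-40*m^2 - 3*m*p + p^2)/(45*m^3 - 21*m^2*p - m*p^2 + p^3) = (-8*m + p)/(9*m^2 - 6*m*p + p^2)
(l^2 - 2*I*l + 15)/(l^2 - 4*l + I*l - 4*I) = (l^2 - 2*I*l + 15)/(l^2 + l*(-4 + I) - 4*I)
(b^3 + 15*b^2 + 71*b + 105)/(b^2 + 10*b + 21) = b + 5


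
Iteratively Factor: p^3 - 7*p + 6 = (p - 2)*(p^2 + 2*p - 3) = (p - 2)*(p + 3)*(p - 1)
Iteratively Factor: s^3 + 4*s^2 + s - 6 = (s - 1)*(s^2 + 5*s + 6) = (s - 1)*(s + 2)*(s + 3)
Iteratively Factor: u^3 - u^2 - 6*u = (u - 3)*(u^2 + 2*u) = u*(u - 3)*(u + 2)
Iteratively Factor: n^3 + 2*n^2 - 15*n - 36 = (n + 3)*(n^2 - n - 12) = (n + 3)^2*(n - 4)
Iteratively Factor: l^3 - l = (l)*(l^2 - 1) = l*(l - 1)*(l + 1)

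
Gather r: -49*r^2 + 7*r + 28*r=-49*r^2 + 35*r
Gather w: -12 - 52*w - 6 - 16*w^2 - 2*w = -16*w^2 - 54*w - 18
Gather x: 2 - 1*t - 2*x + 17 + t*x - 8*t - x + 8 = -9*t + x*(t - 3) + 27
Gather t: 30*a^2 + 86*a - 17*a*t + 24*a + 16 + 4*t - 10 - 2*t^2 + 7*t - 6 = 30*a^2 + 110*a - 2*t^2 + t*(11 - 17*a)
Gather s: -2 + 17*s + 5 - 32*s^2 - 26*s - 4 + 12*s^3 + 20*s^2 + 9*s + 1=12*s^3 - 12*s^2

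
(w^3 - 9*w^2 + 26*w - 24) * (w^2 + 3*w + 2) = w^5 - 6*w^4 + w^3 + 36*w^2 - 20*w - 48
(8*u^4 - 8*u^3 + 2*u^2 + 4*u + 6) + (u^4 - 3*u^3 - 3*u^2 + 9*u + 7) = 9*u^4 - 11*u^3 - u^2 + 13*u + 13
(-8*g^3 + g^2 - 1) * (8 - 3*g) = 24*g^4 - 67*g^3 + 8*g^2 + 3*g - 8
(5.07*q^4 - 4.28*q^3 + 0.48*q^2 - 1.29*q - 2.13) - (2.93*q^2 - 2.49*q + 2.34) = 5.07*q^4 - 4.28*q^3 - 2.45*q^2 + 1.2*q - 4.47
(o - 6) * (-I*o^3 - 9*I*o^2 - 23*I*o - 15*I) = -I*o^4 - 3*I*o^3 + 31*I*o^2 + 123*I*o + 90*I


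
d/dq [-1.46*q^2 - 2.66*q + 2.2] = -2.92*q - 2.66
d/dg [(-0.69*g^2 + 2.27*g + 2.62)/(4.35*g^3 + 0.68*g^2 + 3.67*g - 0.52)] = (3.0015*g^4 - 19.749*g^3 - 38.2669*g^2 - 2.8456*g - 10.7958)/(18.9225*g^6 + 5.916*g^5 + 32.3914*g^4 + 0.4672*g^3 + 12.7617*g^2 - 3.8168*g + 0.2704)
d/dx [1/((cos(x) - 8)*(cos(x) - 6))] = 2*(cos(x) - 7)*sin(x)/((cos(x) - 8)^2*(cos(x) - 6)^2)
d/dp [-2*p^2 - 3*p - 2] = -4*p - 3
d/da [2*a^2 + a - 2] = 4*a + 1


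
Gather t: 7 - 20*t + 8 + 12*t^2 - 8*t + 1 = 12*t^2 - 28*t + 16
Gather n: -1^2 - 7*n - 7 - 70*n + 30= 22 - 77*n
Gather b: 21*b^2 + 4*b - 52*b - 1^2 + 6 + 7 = 21*b^2 - 48*b + 12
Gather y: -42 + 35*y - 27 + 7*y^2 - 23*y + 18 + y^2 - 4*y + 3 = 8*y^2 + 8*y - 48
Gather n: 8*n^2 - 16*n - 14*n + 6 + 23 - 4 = 8*n^2 - 30*n + 25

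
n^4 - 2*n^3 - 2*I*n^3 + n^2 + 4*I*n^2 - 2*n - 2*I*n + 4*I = (n - 2)*(n - 2*I)*(n - I)*(n + I)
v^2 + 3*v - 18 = (v - 3)*(v + 6)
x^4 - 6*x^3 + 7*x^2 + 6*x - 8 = (x - 4)*(x - 2)*(x - 1)*(x + 1)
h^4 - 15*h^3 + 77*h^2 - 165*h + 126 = (h - 7)*(h - 3)^2*(h - 2)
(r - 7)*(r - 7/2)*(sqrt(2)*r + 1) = sqrt(2)*r^3 - 21*sqrt(2)*r^2/2 + r^2 - 21*r/2 + 49*sqrt(2)*r/2 + 49/2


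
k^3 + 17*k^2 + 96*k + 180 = (k + 5)*(k + 6)^2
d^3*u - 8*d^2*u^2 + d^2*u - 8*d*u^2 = d*(d - 8*u)*(d*u + u)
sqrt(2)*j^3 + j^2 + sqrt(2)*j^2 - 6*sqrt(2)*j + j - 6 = (j - 2)*(j + 3)*(sqrt(2)*j + 1)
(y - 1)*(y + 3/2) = y^2 + y/2 - 3/2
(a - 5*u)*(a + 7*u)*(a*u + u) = a^3*u + 2*a^2*u^2 + a^2*u - 35*a*u^3 + 2*a*u^2 - 35*u^3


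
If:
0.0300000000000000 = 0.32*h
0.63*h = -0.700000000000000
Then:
No Solution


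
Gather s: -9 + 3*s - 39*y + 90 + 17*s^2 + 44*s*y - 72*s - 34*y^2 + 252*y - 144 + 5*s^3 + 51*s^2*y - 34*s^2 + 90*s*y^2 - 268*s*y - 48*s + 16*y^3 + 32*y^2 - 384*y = 5*s^3 + s^2*(51*y - 17) + s*(90*y^2 - 224*y - 117) + 16*y^3 - 2*y^2 - 171*y - 63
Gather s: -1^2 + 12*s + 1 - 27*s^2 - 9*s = -27*s^2 + 3*s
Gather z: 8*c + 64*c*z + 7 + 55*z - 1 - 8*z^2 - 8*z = 8*c - 8*z^2 + z*(64*c + 47) + 6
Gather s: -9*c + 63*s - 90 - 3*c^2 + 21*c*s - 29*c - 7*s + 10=-3*c^2 - 38*c + s*(21*c + 56) - 80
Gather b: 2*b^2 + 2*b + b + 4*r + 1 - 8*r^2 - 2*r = 2*b^2 + 3*b - 8*r^2 + 2*r + 1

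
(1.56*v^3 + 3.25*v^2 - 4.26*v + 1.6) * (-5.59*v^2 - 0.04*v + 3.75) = -8.7204*v^5 - 18.2299*v^4 + 29.5334*v^3 + 3.4139*v^2 - 16.039*v + 6.0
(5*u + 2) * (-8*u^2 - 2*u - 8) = -40*u^3 - 26*u^2 - 44*u - 16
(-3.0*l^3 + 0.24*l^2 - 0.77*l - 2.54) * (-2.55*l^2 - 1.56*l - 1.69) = 7.65*l^5 + 4.068*l^4 + 6.6591*l^3 + 7.2726*l^2 + 5.2637*l + 4.2926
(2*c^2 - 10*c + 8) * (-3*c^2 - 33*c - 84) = -6*c^4 - 36*c^3 + 138*c^2 + 576*c - 672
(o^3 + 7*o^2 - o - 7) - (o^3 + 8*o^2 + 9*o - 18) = -o^2 - 10*o + 11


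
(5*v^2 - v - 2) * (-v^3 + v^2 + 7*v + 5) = -5*v^5 + 6*v^4 + 36*v^3 + 16*v^2 - 19*v - 10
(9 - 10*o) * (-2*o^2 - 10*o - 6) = 20*o^3 + 82*o^2 - 30*o - 54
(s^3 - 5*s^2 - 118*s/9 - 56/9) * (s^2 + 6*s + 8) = s^5 + s^4 - 316*s^3/9 - 1124*s^2/9 - 1280*s/9 - 448/9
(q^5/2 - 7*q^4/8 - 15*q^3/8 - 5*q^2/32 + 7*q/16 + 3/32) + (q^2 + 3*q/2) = q^5/2 - 7*q^4/8 - 15*q^3/8 + 27*q^2/32 + 31*q/16 + 3/32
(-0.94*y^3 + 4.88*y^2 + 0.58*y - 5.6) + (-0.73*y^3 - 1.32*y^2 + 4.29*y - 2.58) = -1.67*y^3 + 3.56*y^2 + 4.87*y - 8.18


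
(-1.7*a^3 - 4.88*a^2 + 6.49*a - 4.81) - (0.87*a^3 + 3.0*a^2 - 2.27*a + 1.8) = -2.57*a^3 - 7.88*a^2 + 8.76*a - 6.61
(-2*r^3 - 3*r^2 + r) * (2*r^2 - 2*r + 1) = -4*r^5 - 2*r^4 + 6*r^3 - 5*r^2 + r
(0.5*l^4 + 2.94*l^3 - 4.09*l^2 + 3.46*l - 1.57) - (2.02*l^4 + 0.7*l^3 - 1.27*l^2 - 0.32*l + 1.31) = -1.52*l^4 + 2.24*l^3 - 2.82*l^2 + 3.78*l - 2.88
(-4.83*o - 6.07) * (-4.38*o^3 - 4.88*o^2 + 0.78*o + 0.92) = 21.1554*o^4 + 50.157*o^3 + 25.8542*o^2 - 9.1782*o - 5.5844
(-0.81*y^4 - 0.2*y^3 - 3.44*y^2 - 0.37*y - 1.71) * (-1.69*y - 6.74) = 1.3689*y^5 + 5.7974*y^4 + 7.1616*y^3 + 23.8109*y^2 + 5.3837*y + 11.5254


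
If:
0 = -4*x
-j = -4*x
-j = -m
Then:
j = 0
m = 0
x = 0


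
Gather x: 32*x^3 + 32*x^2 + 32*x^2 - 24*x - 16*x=32*x^3 + 64*x^2 - 40*x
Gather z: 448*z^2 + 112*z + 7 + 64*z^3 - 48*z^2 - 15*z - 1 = 64*z^3 + 400*z^2 + 97*z + 6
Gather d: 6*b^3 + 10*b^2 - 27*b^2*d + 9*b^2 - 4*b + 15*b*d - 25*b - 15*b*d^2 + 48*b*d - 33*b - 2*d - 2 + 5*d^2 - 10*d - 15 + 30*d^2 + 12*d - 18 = 6*b^3 + 19*b^2 - 62*b + d^2*(35 - 15*b) + d*(-27*b^2 + 63*b) - 35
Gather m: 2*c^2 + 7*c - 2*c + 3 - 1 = 2*c^2 + 5*c + 2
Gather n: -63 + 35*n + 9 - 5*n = 30*n - 54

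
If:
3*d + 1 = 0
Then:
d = -1/3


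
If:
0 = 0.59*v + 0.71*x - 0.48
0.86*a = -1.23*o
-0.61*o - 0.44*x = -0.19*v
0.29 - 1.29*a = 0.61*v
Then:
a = -0.04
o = 0.03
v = 0.57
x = 0.20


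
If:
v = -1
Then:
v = -1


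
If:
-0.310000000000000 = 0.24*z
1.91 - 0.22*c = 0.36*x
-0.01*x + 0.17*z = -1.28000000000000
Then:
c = -164.84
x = 106.04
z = -1.29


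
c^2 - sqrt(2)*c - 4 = (c - 2*sqrt(2))*(c + sqrt(2))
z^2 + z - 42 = (z - 6)*(z + 7)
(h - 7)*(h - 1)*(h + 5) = h^3 - 3*h^2 - 33*h + 35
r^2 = r^2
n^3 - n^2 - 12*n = n*(n - 4)*(n + 3)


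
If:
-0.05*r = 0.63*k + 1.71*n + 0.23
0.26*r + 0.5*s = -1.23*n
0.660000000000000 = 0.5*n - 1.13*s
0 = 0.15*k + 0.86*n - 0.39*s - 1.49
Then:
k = -9.17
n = 3.84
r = -20.29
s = 1.11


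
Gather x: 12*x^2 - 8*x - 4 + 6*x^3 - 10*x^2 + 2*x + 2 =6*x^3 + 2*x^2 - 6*x - 2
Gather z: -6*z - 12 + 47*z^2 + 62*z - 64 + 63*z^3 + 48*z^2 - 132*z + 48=63*z^3 + 95*z^2 - 76*z - 28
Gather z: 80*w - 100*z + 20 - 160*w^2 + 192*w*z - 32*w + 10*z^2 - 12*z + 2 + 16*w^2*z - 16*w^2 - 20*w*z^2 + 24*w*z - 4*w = -176*w^2 + 44*w + z^2*(10 - 20*w) + z*(16*w^2 + 216*w - 112) + 22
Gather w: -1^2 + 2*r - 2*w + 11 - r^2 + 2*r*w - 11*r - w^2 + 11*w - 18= -r^2 - 9*r - w^2 + w*(2*r + 9) - 8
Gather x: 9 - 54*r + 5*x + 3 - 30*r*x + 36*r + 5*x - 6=-18*r + x*(10 - 30*r) + 6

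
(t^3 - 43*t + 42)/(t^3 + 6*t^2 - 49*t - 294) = (t^2 - 7*t + 6)/(t^2 - t - 42)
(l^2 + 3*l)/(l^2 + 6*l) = (l + 3)/(l + 6)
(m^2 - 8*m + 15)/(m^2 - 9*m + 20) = (m - 3)/(m - 4)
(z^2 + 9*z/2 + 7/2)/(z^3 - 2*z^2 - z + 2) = (z + 7/2)/(z^2 - 3*z + 2)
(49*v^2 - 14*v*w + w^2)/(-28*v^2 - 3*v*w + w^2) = (-7*v + w)/(4*v + w)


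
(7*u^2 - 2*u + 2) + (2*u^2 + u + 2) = 9*u^2 - u + 4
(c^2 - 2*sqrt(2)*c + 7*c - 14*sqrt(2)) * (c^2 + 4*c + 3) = c^4 - 2*sqrt(2)*c^3 + 11*c^3 - 22*sqrt(2)*c^2 + 31*c^2 - 62*sqrt(2)*c + 21*c - 42*sqrt(2)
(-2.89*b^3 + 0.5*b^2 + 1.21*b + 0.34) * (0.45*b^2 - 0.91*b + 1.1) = -1.3005*b^5 + 2.8549*b^4 - 3.0895*b^3 - 0.3981*b^2 + 1.0216*b + 0.374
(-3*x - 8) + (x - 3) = -2*x - 11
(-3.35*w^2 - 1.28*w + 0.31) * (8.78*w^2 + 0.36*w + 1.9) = -29.413*w^4 - 12.4444*w^3 - 4.104*w^2 - 2.3204*w + 0.589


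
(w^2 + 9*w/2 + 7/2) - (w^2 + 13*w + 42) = -17*w/2 - 77/2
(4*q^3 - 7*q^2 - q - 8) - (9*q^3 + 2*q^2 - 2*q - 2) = -5*q^3 - 9*q^2 + q - 6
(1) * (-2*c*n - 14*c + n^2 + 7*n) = -2*c*n - 14*c + n^2 + 7*n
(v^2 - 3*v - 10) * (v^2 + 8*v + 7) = v^4 + 5*v^3 - 27*v^2 - 101*v - 70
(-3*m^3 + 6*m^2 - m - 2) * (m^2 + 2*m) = -3*m^5 + 11*m^3 - 4*m^2 - 4*m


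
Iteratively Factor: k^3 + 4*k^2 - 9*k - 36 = (k - 3)*(k^2 + 7*k + 12) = (k - 3)*(k + 4)*(k + 3)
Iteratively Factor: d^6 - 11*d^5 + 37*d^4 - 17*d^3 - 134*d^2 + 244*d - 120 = (d - 2)*(d^5 - 9*d^4 + 19*d^3 + 21*d^2 - 92*d + 60) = (d - 2)*(d - 1)*(d^4 - 8*d^3 + 11*d^2 + 32*d - 60) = (d - 2)*(d - 1)*(d + 2)*(d^3 - 10*d^2 + 31*d - 30) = (d - 3)*(d - 2)*(d - 1)*(d + 2)*(d^2 - 7*d + 10) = (d - 3)*(d - 2)^2*(d - 1)*(d + 2)*(d - 5)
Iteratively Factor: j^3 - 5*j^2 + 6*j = (j - 2)*(j^2 - 3*j) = j*(j - 2)*(j - 3)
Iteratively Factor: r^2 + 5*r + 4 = (r + 1)*(r + 4)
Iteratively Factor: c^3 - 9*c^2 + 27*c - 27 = (c - 3)*(c^2 - 6*c + 9) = (c - 3)^2*(c - 3)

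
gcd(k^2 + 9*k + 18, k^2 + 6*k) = k + 6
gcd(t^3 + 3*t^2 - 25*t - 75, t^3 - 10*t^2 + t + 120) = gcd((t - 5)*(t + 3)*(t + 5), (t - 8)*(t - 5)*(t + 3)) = t^2 - 2*t - 15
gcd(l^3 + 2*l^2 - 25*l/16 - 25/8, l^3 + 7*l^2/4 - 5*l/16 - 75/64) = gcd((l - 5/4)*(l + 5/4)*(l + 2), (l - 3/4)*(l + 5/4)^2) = l + 5/4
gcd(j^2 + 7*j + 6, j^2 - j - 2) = j + 1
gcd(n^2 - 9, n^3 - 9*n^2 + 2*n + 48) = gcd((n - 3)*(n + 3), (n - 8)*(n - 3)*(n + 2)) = n - 3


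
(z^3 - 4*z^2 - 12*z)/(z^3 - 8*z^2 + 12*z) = (z + 2)/(z - 2)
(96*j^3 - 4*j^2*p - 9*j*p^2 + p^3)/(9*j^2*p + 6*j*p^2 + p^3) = (32*j^2 - 12*j*p + p^2)/(p*(3*j + p))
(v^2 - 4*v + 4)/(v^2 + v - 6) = (v - 2)/(v + 3)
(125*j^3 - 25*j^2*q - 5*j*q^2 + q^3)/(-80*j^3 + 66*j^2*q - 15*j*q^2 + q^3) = (-25*j^2 + q^2)/(16*j^2 - 10*j*q + q^2)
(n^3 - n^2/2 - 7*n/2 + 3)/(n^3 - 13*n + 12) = (n^2 + n/2 - 3)/(n^2 + n - 12)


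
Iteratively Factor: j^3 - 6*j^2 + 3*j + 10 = (j - 2)*(j^2 - 4*j - 5) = (j - 5)*(j - 2)*(j + 1)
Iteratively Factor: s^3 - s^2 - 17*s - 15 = (s + 3)*(s^2 - 4*s - 5) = (s - 5)*(s + 3)*(s + 1)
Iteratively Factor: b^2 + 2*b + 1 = (b + 1)*(b + 1)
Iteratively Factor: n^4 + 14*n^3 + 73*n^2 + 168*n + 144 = (n + 3)*(n^3 + 11*n^2 + 40*n + 48) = (n + 3)*(n + 4)*(n^2 + 7*n + 12) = (n + 3)^2*(n + 4)*(n + 4)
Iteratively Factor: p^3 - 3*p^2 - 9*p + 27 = (p - 3)*(p^2 - 9) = (p - 3)*(p + 3)*(p - 3)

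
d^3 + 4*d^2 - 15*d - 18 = (d - 3)*(d + 1)*(d + 6)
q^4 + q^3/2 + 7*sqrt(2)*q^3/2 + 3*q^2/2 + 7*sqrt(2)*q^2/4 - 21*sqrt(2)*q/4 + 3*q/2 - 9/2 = (q - 1)*(q + 3/2)*(q + sqrt(2)/2)*(q + 3*sqrt(2))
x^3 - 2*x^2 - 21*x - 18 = (x - 6)*(x + 1)*(x + 3)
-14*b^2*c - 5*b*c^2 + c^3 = c*(-7*b + c)*(2*b + c)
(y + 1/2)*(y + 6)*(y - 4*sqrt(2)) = y^3 - 4*sqrt(2)*y^2 + 13*y^2/2 - 26*sqrt(2)*y + 3*y - 12*sqrt(2)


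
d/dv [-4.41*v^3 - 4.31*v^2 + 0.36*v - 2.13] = -13.23*v^2 - 8.62*v + 0.36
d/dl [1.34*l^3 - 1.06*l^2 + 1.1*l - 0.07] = 4.02*l^2 - 2.12*l + 1.1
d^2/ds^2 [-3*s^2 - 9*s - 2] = -6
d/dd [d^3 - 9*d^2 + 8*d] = 3*d^2 - 18*d + 8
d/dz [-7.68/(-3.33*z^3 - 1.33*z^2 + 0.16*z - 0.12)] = (-76.7232*z^2 - 20.4288*z + 1.2288)/(3.33*z^3 + 1.33*z^2 - 0.16*z + 0.12)^2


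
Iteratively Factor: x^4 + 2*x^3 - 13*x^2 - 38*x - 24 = (x + 1)*(x^3 + x^2 - 14*x - 24) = (x + 1)*(x + 3)*(x^2 - 2*x - 8) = (x - 4)*(x + 1)*(x + 3)*(x + 2)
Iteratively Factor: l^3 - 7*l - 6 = (l + 2)*(l^2 - 2*l - 3) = (l + 1)*(l + 2)*(l - 3)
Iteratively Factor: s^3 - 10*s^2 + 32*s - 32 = (s - 4)*(s^2 - 6*s + 8) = (s - 4)^2*(s - 2)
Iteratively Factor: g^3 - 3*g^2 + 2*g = (g - 2)*(g^2 - g) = g*(g - 2)*(g - 1)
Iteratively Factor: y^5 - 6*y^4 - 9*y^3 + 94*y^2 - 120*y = (y - 5)*(y^4 - y^3 - 14*y^2 + 24*y) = (y - 5)*(y - 3)*(y^3 + 2*y^2 - 8*y) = y*(y - 5)*(y - 3)*(y^2 + 2*y - 8) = y*(y - 5)*(y - 3)*(y - 2)*(y + 4)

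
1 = 1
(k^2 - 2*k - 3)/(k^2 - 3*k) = (k + 1)/k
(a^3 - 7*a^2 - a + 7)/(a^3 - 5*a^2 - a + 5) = (a - 7)/(a - 5)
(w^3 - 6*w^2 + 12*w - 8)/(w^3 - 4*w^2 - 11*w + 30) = (w^2 - 4*w + 4)/(w^2 - 2*w - 15)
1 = 1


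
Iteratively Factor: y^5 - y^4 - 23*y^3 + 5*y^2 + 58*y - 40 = (y + 2)*(y^4 - 3*y^3 - 17*y^2 + 39*y - 20) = (y - 5)*(y + 2)*(y^3 + 2*y^2 - 7*y + 4) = (y - 5)*(y - 1)*(y + 2)*(y^2 + 3*y - 4) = (y - 5)*(y - 1)^2*(y + 2)*(y + 4)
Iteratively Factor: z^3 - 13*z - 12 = (z + 1)*(z^2 - z - 12) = (z + 1)*(z + 3)*(z - 4)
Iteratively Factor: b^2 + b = (b)*(b + 1)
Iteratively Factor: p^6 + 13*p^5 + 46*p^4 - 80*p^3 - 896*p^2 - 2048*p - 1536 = (p + 2)*(p^5 + 11*p^4 + 24*p^3 - 128*p^2 - 640*p - 768) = (p - 4)*(p + 2)*(p^4 + 15*p^3 + 84*p^2 + 208*p + 192) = (p - 4)*(p + 2)*(p + 4)*(p^3 + 11*p^2 + 40*p + 48) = (p - 4)*(p + 2)*(p + 4)^2*(p^2 + 7*p + 12) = (p - 4)*(p + 2)*(p + 3)*(p + 4)^2*(p + 4)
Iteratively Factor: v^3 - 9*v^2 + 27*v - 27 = (v - 3)*(v^2 - 6*v + 9) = (v - 3)^2*(v - 3)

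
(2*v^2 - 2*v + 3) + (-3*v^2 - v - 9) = -v^2 - 3*v - 6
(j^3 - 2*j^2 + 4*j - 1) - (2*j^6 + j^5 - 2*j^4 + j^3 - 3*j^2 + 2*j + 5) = -2*j^6 - j^5 + 2*j^4 + j^2 + 2*j - 6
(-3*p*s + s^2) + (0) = -3*p*s + s^2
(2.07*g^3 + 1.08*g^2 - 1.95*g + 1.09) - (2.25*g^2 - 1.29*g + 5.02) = 2.07*g^3 - 1.17*g^2 - 0.66*g - 3.93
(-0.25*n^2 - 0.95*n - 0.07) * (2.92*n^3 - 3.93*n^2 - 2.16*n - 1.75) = -0.73*n^5 - 1.7915*n^4 + 4.0691*n^3 + 2.7646*n^2 + 1.8137*n + 0.1225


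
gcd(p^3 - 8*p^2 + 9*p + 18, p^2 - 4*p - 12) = p - 6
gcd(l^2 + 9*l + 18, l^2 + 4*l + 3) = l + 3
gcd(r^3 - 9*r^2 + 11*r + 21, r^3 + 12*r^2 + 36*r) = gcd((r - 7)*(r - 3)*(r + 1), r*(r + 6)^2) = 1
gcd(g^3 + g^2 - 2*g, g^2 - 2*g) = g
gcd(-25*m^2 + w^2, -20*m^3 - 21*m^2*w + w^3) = -5*m + w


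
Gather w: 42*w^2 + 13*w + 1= 42*w^2 + 13*w + 1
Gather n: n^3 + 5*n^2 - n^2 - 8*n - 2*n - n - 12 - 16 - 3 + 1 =n^3 + 4*n^2 - 11*n - 30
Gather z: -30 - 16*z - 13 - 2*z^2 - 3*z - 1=-2*z^2 - 19*z - 44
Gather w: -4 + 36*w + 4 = 36*w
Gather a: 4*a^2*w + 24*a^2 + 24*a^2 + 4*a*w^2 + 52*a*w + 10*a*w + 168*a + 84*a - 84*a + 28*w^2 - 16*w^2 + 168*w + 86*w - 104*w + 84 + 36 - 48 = a^2*(4*w + 48) + a*(4*w^2 + 62*w + 168) + 12*w^2 + 150*w + 72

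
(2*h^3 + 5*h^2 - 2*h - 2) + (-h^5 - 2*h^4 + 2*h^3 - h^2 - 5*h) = -h^5 - 2*h^4 + 4*h^3 + 4*h^2 - 7*h - 2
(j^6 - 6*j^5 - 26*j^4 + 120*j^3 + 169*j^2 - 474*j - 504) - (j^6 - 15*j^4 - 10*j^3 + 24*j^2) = -6*j^5 - 11*j^4 + 130*j^3 + 145*j^2 - 474*j - 504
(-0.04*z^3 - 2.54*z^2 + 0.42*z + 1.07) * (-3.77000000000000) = 0.1508*z^3 + 9.5758*z^2 - 1.5834*z - 4.0339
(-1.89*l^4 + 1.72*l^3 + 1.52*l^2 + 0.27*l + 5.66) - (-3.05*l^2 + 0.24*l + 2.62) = -1.89*l^4 + 1.72*l^3 + 4.57*l^2 + 0.03*l + 3.04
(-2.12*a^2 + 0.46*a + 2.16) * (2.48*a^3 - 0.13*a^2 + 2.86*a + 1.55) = -5.2576*a^5 + 1.4164*a^4 - 0.7662*a^3 - 2.2512*a^2 + 6.8906*a + 3.348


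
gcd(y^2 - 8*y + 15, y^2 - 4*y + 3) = y - 3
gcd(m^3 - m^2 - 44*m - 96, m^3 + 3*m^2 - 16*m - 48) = m^2 + 7*m + 12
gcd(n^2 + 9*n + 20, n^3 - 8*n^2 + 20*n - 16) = 1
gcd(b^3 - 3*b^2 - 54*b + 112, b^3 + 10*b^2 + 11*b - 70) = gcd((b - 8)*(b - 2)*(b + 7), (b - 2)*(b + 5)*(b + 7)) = b^2 + 5*b - 14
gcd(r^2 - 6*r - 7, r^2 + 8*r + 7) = r + 1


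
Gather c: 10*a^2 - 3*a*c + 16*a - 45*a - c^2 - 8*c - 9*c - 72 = 10*a^2 - 29*a - c^2 + c*(-3*a - 17) - 72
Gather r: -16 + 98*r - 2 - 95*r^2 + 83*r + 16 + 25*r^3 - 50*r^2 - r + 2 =25*r^3 - 145*r^2 + 180*r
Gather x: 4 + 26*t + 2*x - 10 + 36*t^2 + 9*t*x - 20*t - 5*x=36*t^2 + 6*t + x*(9*t - 3) - 6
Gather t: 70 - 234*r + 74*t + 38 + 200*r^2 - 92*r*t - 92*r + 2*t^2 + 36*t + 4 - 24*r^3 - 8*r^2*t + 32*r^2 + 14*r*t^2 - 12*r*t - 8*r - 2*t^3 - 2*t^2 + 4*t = -24*r^3 + 232*r^2 + 14*r*t^2 - 334*r - 2*t^3 + t*(-8*r^2 - 104*r + 114) + 112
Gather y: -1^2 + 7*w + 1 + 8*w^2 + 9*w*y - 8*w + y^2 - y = 8*w^2 - w + y^2 + y*(9*w - 1)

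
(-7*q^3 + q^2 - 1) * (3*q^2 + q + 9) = -21*q^5 - 4*q^4 - 62*q^3 + 6*q^2 - q - 9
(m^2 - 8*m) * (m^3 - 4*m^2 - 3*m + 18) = m^5 - 12*m^4 + 29*m^3 + 42*m^2 - 144*m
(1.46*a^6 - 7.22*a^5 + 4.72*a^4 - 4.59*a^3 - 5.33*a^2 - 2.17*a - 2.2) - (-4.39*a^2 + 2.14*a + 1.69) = 1.46*a^6 - 7.22*a^5 + 4.72*a^4 - 4.59*a^3 - 0.94*a^2 - 4.31*a - 3.89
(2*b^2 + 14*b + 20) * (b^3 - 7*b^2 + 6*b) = 2*b^5 - 66*b^3 - 56*b^2 + 120*b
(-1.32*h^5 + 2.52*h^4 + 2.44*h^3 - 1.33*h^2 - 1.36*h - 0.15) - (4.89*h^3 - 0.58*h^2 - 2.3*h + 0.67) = -1.32*h^5 + 2.52*h^4 - 2.45*h^3 - 0.75*h^2 + 0.94*h - 0.82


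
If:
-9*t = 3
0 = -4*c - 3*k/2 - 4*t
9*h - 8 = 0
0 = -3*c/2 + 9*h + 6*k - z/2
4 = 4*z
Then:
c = 11/15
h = 8/9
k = -16/15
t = -1/3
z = 1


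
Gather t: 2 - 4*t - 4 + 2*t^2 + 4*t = 2*t^2 - 2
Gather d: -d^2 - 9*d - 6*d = -d^2 - 15*d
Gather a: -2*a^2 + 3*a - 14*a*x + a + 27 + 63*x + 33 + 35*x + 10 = -2*a^2 + a*(4 - 14*x) + 98*x + 70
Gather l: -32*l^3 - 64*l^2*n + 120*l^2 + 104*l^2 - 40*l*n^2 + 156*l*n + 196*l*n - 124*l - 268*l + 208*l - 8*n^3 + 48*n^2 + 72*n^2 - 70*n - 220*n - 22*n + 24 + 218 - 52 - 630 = -32*l^3 + l^2*(224 - 64*n) + l*(-40*n^2 + 352*n - 184) - 8*n^3 + 120*n^2 - 312*n - 440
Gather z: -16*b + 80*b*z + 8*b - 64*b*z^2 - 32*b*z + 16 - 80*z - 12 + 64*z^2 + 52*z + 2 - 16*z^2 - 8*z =-8*b + z^2*(48 - 64*b) + z*(48*b - 36) + 6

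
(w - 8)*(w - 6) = w^2 - 14*w + 48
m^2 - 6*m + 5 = (m - 5)*(m - 1)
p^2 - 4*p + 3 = (p - 3)*(p - 1)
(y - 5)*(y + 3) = y^2 - 2*y - 15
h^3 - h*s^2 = h*(h - s)*(h + s)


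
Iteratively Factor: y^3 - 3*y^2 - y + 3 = (y - 1)*(y^2 - 2*y - 3) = (y - 3)*(y - 1)*(y + 1)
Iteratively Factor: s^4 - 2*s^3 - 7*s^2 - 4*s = (s)*(s^3 - 2*s^2 - 7*s - 4) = s*(s + 1)*(s^2 - 3*s - 4) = s*(s + 1)^2*(s - 4)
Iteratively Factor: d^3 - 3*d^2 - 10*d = (d + 2)*(d^2 - 5*d) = d*(d + 2)*(d - 5)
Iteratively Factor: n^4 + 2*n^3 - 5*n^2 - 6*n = (n)*(n^3 + 2*n^2 - 5*n - 6) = n*(n - 2)*(n^2 + 4*n + 3) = n*(n - 2)*(n + 1)*(n + 3)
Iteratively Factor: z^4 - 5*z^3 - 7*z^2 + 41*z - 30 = (z - 5)*(z^3 - 7*z + 6) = (z - 5)*(z - 1)*(z^2 + z - 6) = (z - 5)*(z - 1)*(z + 3)*(z - 2)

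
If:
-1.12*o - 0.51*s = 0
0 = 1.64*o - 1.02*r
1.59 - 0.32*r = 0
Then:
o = 3.09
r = 4.97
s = -6.79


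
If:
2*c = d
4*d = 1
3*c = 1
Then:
No Solution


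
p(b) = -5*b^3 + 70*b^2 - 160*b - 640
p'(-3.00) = -715.00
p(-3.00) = 605.00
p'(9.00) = -115.00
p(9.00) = -55.00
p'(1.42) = 8.55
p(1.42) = -740.37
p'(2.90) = 119.85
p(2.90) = -637.24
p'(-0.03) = -164.21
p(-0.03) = -635.14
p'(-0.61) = -250.98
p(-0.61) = -515.22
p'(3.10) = 129.85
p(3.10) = -612.26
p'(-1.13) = -337.35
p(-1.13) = -362.60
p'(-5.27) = -1314.39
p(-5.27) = 2879.12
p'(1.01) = -33.90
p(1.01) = -735.34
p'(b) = -15*b^2 + 140*b - 160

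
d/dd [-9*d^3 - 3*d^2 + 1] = 3*d*(-9*d - 2)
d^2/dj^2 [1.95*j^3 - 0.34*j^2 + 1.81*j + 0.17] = 11.7*j - 0.68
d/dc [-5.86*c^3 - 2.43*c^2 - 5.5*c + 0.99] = -17.58*c^2 - 4.86*c - 5.5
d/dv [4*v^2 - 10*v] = 8*v - 10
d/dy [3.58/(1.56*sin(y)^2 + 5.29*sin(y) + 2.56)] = -(11.1696*sin(y) + 18.9382)*cos(y)/(1.56*sin(y)^2 + 5.29*sin(y) + 2.56)^2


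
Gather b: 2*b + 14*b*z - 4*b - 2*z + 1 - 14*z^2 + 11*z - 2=b*(14*z - 2) - 14*z^2 + 9*z - 1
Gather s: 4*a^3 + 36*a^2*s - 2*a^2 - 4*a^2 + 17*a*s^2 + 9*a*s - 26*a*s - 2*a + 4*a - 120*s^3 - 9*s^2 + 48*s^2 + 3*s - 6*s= 4*a^3 - 6*a^2 + 2*a - 120*s^3 + s^2*(17*a + 39) + s*(36*a^2 - 17*a - 3)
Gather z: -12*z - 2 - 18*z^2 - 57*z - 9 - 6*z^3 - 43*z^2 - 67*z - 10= -6*z^3 - 61*z^2 - 136*z - 21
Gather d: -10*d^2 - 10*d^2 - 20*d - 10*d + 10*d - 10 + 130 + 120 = -20*d^2 - 20*d + 240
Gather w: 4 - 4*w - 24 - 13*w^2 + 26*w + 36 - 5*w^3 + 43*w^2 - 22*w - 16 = -5*w^3 + 30*w^2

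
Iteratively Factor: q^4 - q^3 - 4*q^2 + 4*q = (q - 1)*(q^3 - 4*q) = q*(q - 1)*(q^2 - 4) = q*(q - 2)*(q - 1)*(q + 2)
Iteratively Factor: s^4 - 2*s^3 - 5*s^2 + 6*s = (s + 2)*(s^3 - 4*s^2 + 3*s) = s*(s + 2)*(s^2 - 4*s + 3) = s*(s - 3)*(s + 2)*(s - 1)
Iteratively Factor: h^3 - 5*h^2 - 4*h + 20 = (h - 5)*(h^2 - 4) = (h - 5)*(h - 2)*(h + 2)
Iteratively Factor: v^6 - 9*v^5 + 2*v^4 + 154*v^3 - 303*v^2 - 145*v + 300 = (v - 3)*(v^5 - 6*v^4 - 16*v^3 + 106*v^2 + 15*v - 100) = (v - 3)*(v - 1)*(v^4 - 5*v^3 - 21*v^2 + 85*v + 100) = (v - 3)*(v - 1)*(v + 4)*(v^3 - 9*v^2 + 15*v + 25) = (v - 3)*(v - 1)*(v + 1)*(v + 4)*(v^2 - 10*v + 25) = (v - 5)*(v - 3)*(v - 1)*(v + 1)*(v + 4)*(v - 5)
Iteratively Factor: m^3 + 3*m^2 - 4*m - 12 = (m + 3)*(m^2 - 4) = (m - 2)*(m + 3)*(m + 2)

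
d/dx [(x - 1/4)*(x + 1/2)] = 2*x + 1/4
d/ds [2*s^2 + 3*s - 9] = 4*s + 3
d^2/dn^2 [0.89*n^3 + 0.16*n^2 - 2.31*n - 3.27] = 5.34*n + 0.32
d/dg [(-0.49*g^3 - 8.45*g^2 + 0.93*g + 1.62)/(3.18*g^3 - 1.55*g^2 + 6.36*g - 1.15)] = (8.88178419700125e-16*g^5 + 27.6305*g^4 - 12.1476*g^3 - 66.0648*g^2 + 24.457*g - 11.3727)/(10.1124*g^6 - 9.858*g^5 + 42.8521*g^4 - 27.03*g^3 + 44.0146*g^2 - 14.628*g + 1.3225)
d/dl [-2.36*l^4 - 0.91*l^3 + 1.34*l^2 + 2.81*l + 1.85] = -9.44*l^3 - 2.73*l^2 + 2.68*l + 2.81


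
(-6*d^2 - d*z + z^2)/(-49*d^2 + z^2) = (6*d^2 + d*z - z^2)/(49*d^2 - z^2)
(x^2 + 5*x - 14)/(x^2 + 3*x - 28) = (x - 2)/(x - 4)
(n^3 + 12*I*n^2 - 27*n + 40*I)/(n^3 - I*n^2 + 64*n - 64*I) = (n + 5*I)/(n - 8*I)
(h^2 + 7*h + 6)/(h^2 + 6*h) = (h + 1)/h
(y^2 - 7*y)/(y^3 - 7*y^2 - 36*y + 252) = y/(y^2 - 36)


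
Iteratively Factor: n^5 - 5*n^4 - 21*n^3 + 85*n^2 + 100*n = (n - 5)*(n^4 - 21*n^2 - 20*n) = (n - 5)*(n + 1)*(n^3 - n^2 - 20*n) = n*(n - 5)*(n + 1)*(n^2 - n - 20) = n*(n - 5)^2*(n + 1)*(n + 4)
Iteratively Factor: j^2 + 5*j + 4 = (j + 1)*(j + 4)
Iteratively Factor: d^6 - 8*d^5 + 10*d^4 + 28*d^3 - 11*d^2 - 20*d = (d - 4)*(d^5 - 4*d^4 - 6*d^3 + 4*d^2 + 5*d) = (d - 5)*(d - 4)*(d^4 + d^3 - d^2 - d) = (d - 5)*(d - 4)*(d - 1)*(d^3 + 2*d^2 + d) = (d - 5)*(d - 4)*(d - 1)*(d + 1)*(d^2 + d) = (d - 5)*(d - 4)*(d - 1)*(d + 1)^2*(d)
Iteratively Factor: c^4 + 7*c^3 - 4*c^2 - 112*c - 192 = (c - 4)*(c^3 + 11*c^2 + 40*c + 48) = (c - 4)*(c + 4)*(c^2 + 7*c + 12) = (c - 4)*(c + 4)^2*(c + 3)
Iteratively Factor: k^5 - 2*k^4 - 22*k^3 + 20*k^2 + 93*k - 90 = (k - 2)*(k^4 - 22*k^2 - 24*k + 45) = (k - 5)*(k - 2)*(k^3 + 5*k^2 + 3*k - 9) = (k - 5)*(k - 2)*(k - 1)*(k^2 + 6*k + 9) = (k - 5)*(k - 2)*(k - 1)*(k + 3)*(k + 3)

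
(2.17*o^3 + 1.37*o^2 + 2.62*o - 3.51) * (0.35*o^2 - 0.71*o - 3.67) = 0.7595*o^5 - 1.0612*o^4 - 8.0196*o^3 - 8.1166*o^2 - 7.1233*o + 12.8817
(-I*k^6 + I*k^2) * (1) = -I*k^6 + I*k^2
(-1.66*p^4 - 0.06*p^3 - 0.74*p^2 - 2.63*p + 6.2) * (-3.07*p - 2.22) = 5.0962*p^5 + 3.8694*p^4 + 2.405*p^3 + 9.7169*p^2 - 13.1954*p - 13.764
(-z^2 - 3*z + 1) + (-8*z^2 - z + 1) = -9*z^2 - 4*z + 2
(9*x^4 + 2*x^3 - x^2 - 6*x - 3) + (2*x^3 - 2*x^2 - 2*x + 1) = 9*x^4 + 4*x^3 - 3*x^2 - 8*x - 2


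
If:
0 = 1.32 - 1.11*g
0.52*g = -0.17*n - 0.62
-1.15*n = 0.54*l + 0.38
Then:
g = 1.19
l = 14.81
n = -7.28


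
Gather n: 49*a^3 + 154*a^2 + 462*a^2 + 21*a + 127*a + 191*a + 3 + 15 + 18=49*a^3 + 616*a^2 + 339*a + 36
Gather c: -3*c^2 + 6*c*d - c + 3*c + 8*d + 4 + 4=-3*c^2 + c*(6*d + 2) + 8*d + 8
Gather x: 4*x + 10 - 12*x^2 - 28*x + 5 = -12*x^2 - 24*x + 15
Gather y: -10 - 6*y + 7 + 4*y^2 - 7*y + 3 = 4*y^2 - 13*y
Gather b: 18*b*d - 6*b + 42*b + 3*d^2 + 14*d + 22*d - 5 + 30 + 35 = b*(18*d + 36) + 3*d^2 + 36*d + 60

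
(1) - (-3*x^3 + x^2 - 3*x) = 3*x^3 - x^2 + 3*x + 1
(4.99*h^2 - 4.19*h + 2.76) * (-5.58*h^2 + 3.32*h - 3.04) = -27.8442*h^4 + 39.947*h^3 - 44.4812*h^2 + 21.9008*h - 8.3904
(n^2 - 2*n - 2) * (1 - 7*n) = -7*n^3 + 15*n^2 + 12*n - 2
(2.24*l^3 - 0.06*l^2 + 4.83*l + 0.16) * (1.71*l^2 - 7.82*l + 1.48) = 3.8304*l^5 - 17.6194*l^4 + 12.0437*l^3 - 37.5858*l^2 + 5.8972*l + 0.2368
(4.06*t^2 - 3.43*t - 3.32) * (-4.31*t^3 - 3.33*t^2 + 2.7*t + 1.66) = -17.4986*t^5 + 1.2635*t^4 + 36.6931*t^3 + 8.5342*t^2 - 14.6578*t - 5.5112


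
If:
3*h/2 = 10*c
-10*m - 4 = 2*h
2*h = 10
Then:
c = 3/4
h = 5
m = -7/5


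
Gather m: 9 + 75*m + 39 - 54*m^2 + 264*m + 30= -54*m^2 + 339*m + 78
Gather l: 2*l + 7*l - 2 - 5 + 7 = 9*l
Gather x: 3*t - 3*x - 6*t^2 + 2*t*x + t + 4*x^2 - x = -6*t^2 + 4*t + 4*x^2 + x*(2*t - 4)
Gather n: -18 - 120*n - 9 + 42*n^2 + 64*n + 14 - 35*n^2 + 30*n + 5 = 7*n^2 - 26*n - 8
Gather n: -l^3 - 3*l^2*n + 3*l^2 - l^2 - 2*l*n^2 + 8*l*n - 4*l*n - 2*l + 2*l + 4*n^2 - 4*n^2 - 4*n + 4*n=-l^3 + 2*l^2 - 2*l*n^2 + n*(-3*l^2 + 4*l)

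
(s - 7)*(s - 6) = s^2 - 13*s + 42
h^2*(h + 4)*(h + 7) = h^4 + 11*h^3 + 28*h^2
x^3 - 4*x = x*(x - 2)*(x + 2)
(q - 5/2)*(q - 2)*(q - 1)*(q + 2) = q^4 - 7*q^3/2 - 3*q^2/2 + 14*q - 10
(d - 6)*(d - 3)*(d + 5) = d^3 - 4*d^2 - 27*d + 90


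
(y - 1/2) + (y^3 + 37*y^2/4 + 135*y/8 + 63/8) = y^3 + 37*y^2/4 + 143*y/8 + 59/8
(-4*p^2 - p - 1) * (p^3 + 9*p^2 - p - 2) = -4*p^5 - 37*p^4 - 6*p^3 + 3*p + 2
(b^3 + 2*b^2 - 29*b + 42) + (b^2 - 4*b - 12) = b^3 + 3*b^2 - 33*b + 30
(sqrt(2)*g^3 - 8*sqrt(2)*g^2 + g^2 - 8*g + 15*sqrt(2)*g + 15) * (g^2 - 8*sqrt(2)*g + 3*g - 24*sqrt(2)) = sqrt(2)*g^5 - 15*g^4 - 5*sqrt(2)*g^4 - 17*sqrt(2)*g^3 + 75*g^3 + 85*sqrt(2)*g^2 + 135*g^2 - 675*g + 72*sqrt(2)*g - 360*sqrt(2)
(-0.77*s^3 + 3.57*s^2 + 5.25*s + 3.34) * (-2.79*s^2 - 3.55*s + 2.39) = 2.1483*s^5 - 7.2268*s^4 - 29.1613*s^3 - 19.4238*s^2 + 0.690500000000002*s + 7.9826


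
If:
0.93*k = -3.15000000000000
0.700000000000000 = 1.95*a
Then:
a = 0.36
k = -3.39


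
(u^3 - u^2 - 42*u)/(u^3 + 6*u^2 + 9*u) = (u^2 - u - 42)/(u^2 + 6*u + 9)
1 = 1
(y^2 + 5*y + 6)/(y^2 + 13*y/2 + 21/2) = 2*(y + 2)/(2*y + 7)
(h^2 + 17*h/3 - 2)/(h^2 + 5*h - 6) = (h - 1/3)/(h - 1)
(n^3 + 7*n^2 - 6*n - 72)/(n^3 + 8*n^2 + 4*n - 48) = (n - 3)/(n - 2)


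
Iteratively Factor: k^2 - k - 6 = (k - 3)*(k + 2)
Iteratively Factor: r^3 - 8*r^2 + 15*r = (r - 3)*(r^2 - 5*r) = (r - 5)*(r - 3)*(r)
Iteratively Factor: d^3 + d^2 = (d)*(d^2 + d) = d^2*(d + 1)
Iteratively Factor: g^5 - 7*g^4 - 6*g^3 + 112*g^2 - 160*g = (g)*(g^4 - 7*g^3 - 6*g^2 + 112*g - 160) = g*(g + 4)*(g^3 - 11*g^2 + 38*g - 40) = g*(g - 2)*(g + 4)*(g^2 - 9*g + 20) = g*(g - 4)*(g - 2)*(g + 4)*(g - 5)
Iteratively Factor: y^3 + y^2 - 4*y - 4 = (y + 2)*(y^2 - y - 2) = (y + 1)*(y + 2)*(y - 2)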